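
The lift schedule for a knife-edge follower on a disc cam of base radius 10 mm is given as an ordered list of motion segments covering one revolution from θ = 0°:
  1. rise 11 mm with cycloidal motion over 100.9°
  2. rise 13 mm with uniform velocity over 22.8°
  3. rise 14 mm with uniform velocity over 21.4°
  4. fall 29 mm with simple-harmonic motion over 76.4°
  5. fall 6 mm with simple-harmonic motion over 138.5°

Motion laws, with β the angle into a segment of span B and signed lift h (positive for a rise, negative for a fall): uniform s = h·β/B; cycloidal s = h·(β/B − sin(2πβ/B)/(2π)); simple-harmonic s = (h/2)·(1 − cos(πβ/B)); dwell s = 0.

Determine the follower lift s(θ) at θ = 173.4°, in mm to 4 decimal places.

seg 1 [0°–100.9°] cycloidal, h=11: full span → s += 11 → s = 11.0000
seg 2 [100.9°–123.7°] uniform, h=13: full span → s += 13 → s = 24.0000
seg 3 [123.7°–145.1°] uniform, h=14: full span → s += 14 → s = 38.0000
seg 4 [145.1°–221.5°] simple-harmonic, h=-29: θ=173.4° here. β=28.3, B=76.4. -29/2·(1 − cos(π·0.3704)) = -8.7589 → s = 29.2411

29.2411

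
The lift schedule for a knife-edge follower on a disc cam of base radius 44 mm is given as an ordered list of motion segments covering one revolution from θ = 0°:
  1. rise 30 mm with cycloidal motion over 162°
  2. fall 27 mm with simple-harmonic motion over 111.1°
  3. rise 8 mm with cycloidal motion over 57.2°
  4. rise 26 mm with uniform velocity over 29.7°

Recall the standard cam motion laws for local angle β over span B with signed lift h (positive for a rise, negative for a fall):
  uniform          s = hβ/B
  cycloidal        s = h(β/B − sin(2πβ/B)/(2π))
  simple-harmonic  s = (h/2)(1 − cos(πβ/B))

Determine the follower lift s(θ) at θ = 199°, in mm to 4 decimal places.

seg 1 [0°–162°] cycloidal, h=30: full span → s += 30 → s = 30.0000
seg 2 [162°–273.1°] simple-harmonic, h=-27: θ=199° here. β=37, B=111.1. -27/2·(1 − cos(π·0.3330)) = -6.7390 → s = 23.2610

23.2610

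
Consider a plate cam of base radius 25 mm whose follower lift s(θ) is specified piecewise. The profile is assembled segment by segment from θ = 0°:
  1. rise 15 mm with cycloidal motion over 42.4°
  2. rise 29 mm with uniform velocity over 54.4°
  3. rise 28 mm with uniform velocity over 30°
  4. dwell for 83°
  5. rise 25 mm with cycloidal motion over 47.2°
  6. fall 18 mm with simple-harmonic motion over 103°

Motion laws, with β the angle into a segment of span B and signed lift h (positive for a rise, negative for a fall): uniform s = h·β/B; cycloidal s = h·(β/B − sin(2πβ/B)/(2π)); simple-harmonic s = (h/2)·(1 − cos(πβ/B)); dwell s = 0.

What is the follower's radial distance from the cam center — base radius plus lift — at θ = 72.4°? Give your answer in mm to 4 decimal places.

seg 1 [0°–42.4°] cycloidal, h=15: full span → s += 15 → s = 15.0000
seg 2 [42.4°–96.8°] uniform, h=29: θ=72.4° here. β=30, B=54.4. 29·30/54.4 = 15.9926 → s = 30.9926
radial distance = base radius + s = 25 + 30.9926 = 55.9926

55.9926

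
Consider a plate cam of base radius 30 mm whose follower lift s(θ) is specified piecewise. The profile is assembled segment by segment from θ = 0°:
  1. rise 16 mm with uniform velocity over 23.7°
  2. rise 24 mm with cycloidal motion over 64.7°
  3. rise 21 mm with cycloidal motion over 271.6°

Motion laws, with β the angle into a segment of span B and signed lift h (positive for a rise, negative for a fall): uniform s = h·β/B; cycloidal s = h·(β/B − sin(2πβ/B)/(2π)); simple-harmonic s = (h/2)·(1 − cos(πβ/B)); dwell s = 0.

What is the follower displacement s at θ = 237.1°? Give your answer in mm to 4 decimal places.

seg 1 [0°–23.7°] uniform, h=16: full span → s += 16 → s = 16.0000
seg 2 [23.7°–88.4°] cycloidal, h=24: full span → s += 24 → s = 40.0000
seg 3 [88.4°–360°] cycloidal, h=21: θ=237.1° here. β=148.7, B=271.6. 21·(0.5475 − sin(2π·0.5475)/(2π)) = 12.4801 → s = 52.4801

52.4801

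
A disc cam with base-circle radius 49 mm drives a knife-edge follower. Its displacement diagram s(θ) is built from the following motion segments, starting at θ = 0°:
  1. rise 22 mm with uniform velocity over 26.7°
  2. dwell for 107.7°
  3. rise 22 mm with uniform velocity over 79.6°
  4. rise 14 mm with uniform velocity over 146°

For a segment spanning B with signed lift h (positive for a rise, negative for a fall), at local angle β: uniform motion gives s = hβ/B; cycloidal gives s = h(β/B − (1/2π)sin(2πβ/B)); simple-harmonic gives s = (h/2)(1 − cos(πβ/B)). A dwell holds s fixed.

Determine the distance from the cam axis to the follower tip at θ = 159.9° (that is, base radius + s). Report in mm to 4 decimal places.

seg 1 [0°–26.7°] uniform, h=22: full span → s += 22 → s = 22.0000
seg 2 [26.7°–134.4°] dwell: s stays 22.0000
seg 3 [134.4°–214°] uniform, h=22: θ=159.9° here. β=25.5, B=79.6. 22·25.5/79.6 = 7.0477 → s = 29.0477
radial distance = base radius + s = 49 + 29.0477 = 78.0477

78.0477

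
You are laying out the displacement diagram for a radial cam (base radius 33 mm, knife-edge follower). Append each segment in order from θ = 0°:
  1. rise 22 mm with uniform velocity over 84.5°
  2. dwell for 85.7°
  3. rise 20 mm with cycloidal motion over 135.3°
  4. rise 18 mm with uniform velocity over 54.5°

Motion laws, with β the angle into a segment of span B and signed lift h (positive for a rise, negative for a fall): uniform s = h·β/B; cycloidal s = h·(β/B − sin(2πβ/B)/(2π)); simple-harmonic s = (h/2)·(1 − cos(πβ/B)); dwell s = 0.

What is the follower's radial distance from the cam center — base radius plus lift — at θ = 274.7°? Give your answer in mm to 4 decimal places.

seg 1 [0°–84.5°] uniform, h=22: full span → s += 22 → s = 22.0000
seg 2 [84.5°–170.2°] dwell: s stays 22.0000
seg 3 [170.2°–305.5°] cycloidal, h=20: θ=274.7° here. β=104.5, B=135.3. 20·(0.7724 − sin(2π·0.7724)/(2π)) = 18.5989 → s = 40.5989
radial distance = base radius + s = 33 + 40.5989 = 73.5989

73.5989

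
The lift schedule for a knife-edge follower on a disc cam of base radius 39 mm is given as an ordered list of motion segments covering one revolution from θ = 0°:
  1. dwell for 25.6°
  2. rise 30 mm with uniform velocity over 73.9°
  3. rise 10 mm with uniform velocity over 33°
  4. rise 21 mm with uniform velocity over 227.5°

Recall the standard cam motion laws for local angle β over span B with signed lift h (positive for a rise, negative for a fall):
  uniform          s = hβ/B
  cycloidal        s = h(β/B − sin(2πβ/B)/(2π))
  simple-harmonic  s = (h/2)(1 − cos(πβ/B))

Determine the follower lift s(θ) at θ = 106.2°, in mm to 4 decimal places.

seg 1 [0°–25.6°] dwell: s stays 0.0000
seg 2 [25.6°–99.5°] uniform, h=30: full span → s += 30 → s = 30.0000
seg 3 [99.5°–132.5°] uniform, h=10: θ=106.2° here. β=6.7, B=33. 10·6.7/33 = 2.0303 → s = 32.0303

32.0303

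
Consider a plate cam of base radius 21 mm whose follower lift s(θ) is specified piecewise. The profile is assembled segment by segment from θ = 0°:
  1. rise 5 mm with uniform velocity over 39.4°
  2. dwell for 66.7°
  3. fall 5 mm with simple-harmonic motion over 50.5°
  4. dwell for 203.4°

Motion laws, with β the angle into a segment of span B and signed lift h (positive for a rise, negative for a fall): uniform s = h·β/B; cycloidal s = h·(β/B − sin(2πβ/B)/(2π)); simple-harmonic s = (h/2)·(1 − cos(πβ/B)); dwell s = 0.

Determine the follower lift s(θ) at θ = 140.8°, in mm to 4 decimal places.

seg 1 [0°–39.4°] uniform, h=5: full span → s += 5 → s = 5.0000
seg 2 [39.4°–106.1°] dwell: s stays 5.0000
seg 3 [106.1°–156.6°] simple-harmonic, h=-5: θ=140.8° here. β=34.7, B=50.5. -5/2·(1 − cos(π·0.6871)) = -3.8865 → s = 1.1135

1.1135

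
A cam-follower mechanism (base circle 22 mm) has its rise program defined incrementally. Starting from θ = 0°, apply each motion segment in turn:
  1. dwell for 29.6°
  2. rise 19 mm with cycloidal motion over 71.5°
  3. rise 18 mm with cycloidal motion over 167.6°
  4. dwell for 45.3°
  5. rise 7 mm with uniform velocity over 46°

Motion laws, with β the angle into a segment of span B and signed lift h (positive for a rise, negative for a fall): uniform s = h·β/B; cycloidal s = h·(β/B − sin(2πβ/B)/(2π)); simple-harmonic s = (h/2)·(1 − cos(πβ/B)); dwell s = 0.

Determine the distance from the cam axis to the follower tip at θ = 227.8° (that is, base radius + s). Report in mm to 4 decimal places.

seg 1 [0°–29.6°] dwell: s stays 0.0000
seg 2 [29.6°–101.1°] cycloidal, h=19: full span → s += 19 → s = 19.0000
seg 3 [101.1°–268.7°] cycloidal, h=18: θ=227.8° here. β=126.7, B=167.6. 18·(0.7560 − sin(2π·0.7560)/(2π)) = 16.4702 → s = 35.4702
radial distance = base radius + s = 22 + 35.4702 = 57.4702

57.4702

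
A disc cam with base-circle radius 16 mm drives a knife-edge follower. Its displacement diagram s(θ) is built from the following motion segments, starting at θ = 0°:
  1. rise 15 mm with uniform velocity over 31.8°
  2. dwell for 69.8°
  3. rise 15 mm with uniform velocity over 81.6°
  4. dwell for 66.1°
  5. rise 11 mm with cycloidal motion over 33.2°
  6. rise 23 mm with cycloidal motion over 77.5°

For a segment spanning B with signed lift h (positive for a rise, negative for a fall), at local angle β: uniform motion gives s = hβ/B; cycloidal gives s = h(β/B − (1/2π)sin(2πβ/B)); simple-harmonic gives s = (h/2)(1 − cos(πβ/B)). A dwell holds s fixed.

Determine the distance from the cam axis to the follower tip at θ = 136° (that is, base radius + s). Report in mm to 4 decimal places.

seg 1 [0°–31.8°] uniform, h=15: full span → s += 15 → s = 15.0000
seg 2 [31.8°–101.6°] dwell: s stays 15.0000
seg 3 [101.6°–183.2°] uniform, h=15: θ=136° here. β=34.4, B=81.6. 15·34.4/81.6 = 6.3235 → s = 21.3235
radial distance = base radius + s = 16 + 21.3235 = 37.3235

37.3235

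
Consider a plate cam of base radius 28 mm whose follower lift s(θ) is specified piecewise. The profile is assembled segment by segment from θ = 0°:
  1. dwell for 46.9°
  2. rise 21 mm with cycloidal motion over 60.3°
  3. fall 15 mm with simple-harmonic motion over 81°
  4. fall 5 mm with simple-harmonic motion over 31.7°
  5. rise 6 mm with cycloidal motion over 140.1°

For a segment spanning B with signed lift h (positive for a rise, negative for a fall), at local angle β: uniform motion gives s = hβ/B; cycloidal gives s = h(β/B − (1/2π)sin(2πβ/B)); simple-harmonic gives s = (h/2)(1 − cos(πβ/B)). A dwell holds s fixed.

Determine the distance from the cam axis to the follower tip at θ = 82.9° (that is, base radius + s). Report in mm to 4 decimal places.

seg 1 [0°–46.9°] dwell: s stays 0.0000
seg 2 [46.9°–107.2°] cycloidal, h=21: θ=82.9° here. β=36, B=60.3. 21·(0.5970 − sin(2π·0.5970)/(2π)) = 14.4508 → s = 14.4508
radial distance = base radius + s = 28 + 14.4508 = 42.4508

42.4508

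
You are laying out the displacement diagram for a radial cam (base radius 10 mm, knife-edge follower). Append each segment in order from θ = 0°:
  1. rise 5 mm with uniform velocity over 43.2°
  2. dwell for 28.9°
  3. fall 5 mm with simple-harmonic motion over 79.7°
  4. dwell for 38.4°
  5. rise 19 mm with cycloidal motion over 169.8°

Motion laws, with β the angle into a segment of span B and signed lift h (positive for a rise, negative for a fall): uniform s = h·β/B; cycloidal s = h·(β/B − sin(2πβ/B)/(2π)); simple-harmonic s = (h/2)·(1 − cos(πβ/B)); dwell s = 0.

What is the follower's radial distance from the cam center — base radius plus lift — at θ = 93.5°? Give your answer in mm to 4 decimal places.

seg 1 [0°–43.2°] uniform, h=5: full span → s += 5 → s = 5.0000
seg 2 [43.2°–72.1°] dwell: s stays 5.0000
seg 3 [72.1°–151.8°] simple-harmonic, h=-5: θ=93.5° here. β=21.4, B=79.7. -5/2·(1 − cos(π·0.2685)) = -0.8379 → s = 4.1621
radial distance = base radius + s = 10 + 4.1621 = 14.1621

14.1621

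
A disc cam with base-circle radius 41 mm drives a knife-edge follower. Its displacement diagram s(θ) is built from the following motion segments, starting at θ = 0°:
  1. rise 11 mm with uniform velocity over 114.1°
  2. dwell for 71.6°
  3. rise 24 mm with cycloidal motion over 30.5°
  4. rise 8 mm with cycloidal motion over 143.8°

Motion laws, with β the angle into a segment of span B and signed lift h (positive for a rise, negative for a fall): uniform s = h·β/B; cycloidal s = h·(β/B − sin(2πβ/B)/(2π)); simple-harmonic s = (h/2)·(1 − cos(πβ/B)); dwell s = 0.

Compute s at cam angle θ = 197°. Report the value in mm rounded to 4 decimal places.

seg 1 [0°–114.1°] uniform, h=11: full span → s += 11 → s = 11.0000
seg 2 [114.1°–185.7°] dwell: s stays 11.0000
seg 3 [185.7°–216.2°] cycloidal, h=24: θ=197° here. β=11.3, B=30.5. 24·(0.3705 − sin(2π·0.3705)/(2π)) = 6.1154 → s = 17.1154

17.1154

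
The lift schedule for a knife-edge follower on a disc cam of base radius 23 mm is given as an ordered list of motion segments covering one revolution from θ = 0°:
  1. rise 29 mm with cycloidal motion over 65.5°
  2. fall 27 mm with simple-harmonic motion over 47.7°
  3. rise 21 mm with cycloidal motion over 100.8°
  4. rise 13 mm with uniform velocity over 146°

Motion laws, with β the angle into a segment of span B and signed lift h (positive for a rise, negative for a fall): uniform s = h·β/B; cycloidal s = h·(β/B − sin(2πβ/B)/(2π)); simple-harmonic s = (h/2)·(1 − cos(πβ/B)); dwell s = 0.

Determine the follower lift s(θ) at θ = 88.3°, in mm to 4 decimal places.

seg 1 [0°–65.5°] cycloidal, h=29: full span → s += 29 → s = 29.0000
seg 2 [65.5°–113.2°] simple-harmonic, h=-27: θ=88.3° here. β=22.8, B=47.7. -27/2·(1 − cos(π·0.4780)) = -12.5672 → s = 16.4328

16.4328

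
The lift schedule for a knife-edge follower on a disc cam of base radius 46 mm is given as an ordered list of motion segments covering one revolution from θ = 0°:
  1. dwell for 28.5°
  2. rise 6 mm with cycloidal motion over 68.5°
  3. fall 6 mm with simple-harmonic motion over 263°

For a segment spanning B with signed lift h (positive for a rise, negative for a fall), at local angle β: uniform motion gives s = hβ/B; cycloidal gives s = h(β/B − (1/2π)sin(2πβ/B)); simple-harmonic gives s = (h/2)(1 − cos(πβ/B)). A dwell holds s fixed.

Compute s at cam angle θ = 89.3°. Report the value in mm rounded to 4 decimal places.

seg 1 [0°–28.5°] dwell: s stays 0.0000
seg 2 [28.5°–97°] cycloidal, h=6: θ=89.3° here. β=60.8, B=68.5. 6·(0.8876 − sin(2π·0.8876)/(2π)) = 5.9453 → s = 5.9453

5.9453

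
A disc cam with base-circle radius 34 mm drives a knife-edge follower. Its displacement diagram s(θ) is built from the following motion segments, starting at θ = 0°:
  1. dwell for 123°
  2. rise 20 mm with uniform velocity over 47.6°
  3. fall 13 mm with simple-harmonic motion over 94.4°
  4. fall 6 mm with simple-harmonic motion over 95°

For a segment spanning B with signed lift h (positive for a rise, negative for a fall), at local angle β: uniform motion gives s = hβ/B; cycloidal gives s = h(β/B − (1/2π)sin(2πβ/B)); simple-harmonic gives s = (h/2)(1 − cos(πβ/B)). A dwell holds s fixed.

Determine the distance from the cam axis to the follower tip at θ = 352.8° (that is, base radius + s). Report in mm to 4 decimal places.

seg 1 [0°–123°] dwell: s stays 0.0000
seg 2 [123°–170.6°] uniform, h=20: full span → s += 20 → s = 20.0000
seg 3 [170.6°–265°] simple-harmonic, h=-13: full span → s += -13 → s = 7.0000
seg 4 [265°–360°] simple-harmonic, h=-6: θ=352.8° here. β=87.8, B=95. -6/2·(1 − cos(π·0.9242)) = -5.9154 → s = 1.0846
radial distance = base radius + s = 34 + 1.0846 = 35.0846

35.0846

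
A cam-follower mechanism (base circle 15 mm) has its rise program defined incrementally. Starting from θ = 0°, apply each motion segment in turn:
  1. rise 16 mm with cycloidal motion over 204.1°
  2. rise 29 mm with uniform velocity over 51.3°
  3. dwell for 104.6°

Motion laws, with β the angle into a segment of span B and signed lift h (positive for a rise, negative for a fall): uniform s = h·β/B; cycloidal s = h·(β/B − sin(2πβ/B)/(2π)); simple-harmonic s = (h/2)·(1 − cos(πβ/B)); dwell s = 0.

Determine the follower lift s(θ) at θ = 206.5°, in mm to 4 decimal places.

seg 1 [0°–204.1°] cycloidal, h=16: full span → s += 16 → s = 16.0000
seg 2 [204.1°–255.4°] uniform, h=29: θ=206.5° here. β=2.4, B=51.3. 29·2.4/51.3 = 1.3567 → s = 17.3567

17.3567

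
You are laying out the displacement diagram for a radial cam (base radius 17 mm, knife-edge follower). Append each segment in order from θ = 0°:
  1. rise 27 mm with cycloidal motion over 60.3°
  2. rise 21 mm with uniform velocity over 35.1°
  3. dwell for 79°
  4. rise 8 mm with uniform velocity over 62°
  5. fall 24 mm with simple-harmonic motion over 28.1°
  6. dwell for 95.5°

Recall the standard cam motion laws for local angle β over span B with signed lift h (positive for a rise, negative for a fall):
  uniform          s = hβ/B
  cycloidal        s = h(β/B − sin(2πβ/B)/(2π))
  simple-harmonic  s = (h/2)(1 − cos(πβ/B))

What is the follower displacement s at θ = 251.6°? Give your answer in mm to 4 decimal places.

seg 1 [0°–60.3°] cycloidal, h=27: full span → s += 27 → s = 27.0000
seg 2 [60.3°–95.4°] uniform, h=21: full span → s += 21 → s = 48.0000
seg 3 [95.4°–174.4°] dwell: s stays 48.0000
seg 4 [174.4°–236.4°] uniform, h=8: full span → s += 8 → s = 56.0000
seg 5 [236.4°–264.5°] simple-harmonic, h=-24: θ=251.6° here. β=15.2, B=28.1. -24/2·(1 − cos(π·0.5409)) = -13.5386 → s = 42.4614

42.4614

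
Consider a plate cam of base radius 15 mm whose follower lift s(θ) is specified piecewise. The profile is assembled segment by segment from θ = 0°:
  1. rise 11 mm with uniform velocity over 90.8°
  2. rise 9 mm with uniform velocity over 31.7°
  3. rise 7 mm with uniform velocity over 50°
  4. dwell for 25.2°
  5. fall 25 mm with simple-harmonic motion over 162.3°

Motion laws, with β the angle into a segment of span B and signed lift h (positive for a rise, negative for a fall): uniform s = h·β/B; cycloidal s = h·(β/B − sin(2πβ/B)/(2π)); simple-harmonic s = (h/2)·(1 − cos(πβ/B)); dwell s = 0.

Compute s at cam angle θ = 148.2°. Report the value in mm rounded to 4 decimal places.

seg 1 [0°–90.8°] uniform, h=11: full span → s += 11 → s = 11.0000
seg 2 [90.8°–122.5°] uniform, h=9: full span → s += 9 → s = 20.0000
seg 3 [122.5°–172.5°] uniform, h=7: θ=148.2° here. β=25.7, B=50. 7·25.7/50 = 3.5980 → s = 23.5980

23.5980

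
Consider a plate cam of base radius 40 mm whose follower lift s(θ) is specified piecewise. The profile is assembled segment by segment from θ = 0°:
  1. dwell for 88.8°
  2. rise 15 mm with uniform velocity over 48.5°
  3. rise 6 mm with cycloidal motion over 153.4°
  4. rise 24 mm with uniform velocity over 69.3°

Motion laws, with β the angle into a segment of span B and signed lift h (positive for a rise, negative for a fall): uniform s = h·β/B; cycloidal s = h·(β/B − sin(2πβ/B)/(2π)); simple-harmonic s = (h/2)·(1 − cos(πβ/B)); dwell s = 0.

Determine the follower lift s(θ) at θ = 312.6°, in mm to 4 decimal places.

seg 1 [0°–88.8°] dwell: s stays 0.0000
seg 2 [88.8°–137.3°] uniform, h=15: full span → s += 15 → s = 15.0000
seg 3 [137.3°–290.7°] cycloidal, h=6: full span → s += 6 → s = 21.0000
seg 4 [290.7°–360°] uniform, h=24: θ=312.6° here. β=21.9, B=69.3. 24·21.9/69.3 = 7.5844 → s = 28.5844

28.5844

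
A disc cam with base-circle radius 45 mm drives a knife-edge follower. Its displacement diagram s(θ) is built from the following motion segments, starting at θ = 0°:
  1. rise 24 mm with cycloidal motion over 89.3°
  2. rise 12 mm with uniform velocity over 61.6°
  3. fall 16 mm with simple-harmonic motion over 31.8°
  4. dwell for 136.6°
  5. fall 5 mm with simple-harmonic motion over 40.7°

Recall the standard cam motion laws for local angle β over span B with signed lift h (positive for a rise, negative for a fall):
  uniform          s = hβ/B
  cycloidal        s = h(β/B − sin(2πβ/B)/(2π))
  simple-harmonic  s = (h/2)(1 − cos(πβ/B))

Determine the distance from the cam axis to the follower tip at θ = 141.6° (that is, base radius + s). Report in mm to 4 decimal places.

seg 1 [0°–89.3°] cycloidal, h=24: full span → s += 24 → s = 24.0000
seg 2 [89.3°–150.9°] uniform, h=12: θ=141.6° here. β=52.3, B=61.6. 12·52.3/61.6 = 10.1883 → s = 34.1883
radial distance = base radius + s = 45 + 34.1883 = 79.1883

79.1883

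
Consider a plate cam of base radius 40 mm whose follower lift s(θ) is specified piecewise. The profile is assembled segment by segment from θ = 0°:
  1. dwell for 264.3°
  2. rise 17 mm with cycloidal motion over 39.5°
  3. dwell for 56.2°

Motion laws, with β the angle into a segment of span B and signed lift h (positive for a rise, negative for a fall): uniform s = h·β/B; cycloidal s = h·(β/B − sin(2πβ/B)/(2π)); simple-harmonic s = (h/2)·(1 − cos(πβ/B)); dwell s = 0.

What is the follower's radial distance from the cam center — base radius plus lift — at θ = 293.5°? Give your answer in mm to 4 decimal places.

seg 1 [0°–264.3°] dwell: s stays 0.0000
seg 2 [264.3°–303.8°] cycloidal, h=17: θ=293.5° here. β=29.2, B=39.5. 17·(0.7392 − sin(2π·0.7392)/(2π)) = 15.2665 → s = 15.2665
radial distance = base radius + s = 40 + 15.2665 = 55.2665

55.2665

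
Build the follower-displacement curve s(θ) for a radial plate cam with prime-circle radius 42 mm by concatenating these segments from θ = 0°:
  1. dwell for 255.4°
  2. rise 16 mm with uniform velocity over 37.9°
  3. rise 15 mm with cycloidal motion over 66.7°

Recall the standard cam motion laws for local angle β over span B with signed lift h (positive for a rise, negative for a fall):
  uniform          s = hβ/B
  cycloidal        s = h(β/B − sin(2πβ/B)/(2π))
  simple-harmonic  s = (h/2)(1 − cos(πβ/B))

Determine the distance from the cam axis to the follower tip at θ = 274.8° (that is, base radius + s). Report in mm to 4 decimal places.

seg 1 [0°–255.4°] dwell: s stays 0.0000
seg 2 [255.4°–293.3°] uniform, h=16: θ=274.8° here. β=19.4, B=37.9. 16·19.4/37.9 = 8.1900 → s = 8.1900
radial distance = base radius + s = 42 + 8.1900 = 50.1900

50.1900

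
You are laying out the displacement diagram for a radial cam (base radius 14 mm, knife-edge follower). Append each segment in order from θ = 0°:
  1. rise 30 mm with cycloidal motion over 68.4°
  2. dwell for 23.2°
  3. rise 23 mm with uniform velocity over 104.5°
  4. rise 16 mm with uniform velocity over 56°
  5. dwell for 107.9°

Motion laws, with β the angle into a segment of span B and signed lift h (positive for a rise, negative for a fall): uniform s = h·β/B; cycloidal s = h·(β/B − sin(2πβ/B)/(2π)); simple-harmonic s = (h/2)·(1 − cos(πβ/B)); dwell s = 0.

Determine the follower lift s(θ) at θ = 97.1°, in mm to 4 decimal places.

seg 1 [0°–68.4°] cycloidal, h=30: full span → s += 30 → s = 30.0000
seg 2 [68.4°–91.6°] dwell: s stays 30.0000
seg 3 [91.6°–196.1°] uniform, h=23: θ=97.1° here. β=5.5, B=104.5. 23·5.5/104.5 = 1.2105 → s = 31.2105

31.2105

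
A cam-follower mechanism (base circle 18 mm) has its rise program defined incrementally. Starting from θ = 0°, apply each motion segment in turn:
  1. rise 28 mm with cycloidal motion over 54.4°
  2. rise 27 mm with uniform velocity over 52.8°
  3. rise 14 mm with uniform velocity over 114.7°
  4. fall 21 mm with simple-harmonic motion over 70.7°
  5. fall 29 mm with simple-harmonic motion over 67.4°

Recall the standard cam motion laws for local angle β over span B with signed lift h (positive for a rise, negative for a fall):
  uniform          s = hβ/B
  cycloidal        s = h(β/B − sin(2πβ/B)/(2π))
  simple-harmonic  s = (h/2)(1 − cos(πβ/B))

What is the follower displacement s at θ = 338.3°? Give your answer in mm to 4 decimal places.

seg 1 [0°–54.4°] cycloidal, h=28: full span → s += 28 → s = 28.0000
seg 2 [54.4°–107.2°] uniform, h=27: full span → s += 27 → s = 55.0000
seg 3 [107.2°–221.9°] uniform, h=14: full span → s += 14 → s = 69.0000
seg 4 [221.9°–292.6°] simple-harmonic, h=-21: full span → s += -21 → s = 48.0000
seg 5 [292.6°–360°] simple-harmonic, h=-29: θ=338.3° here. β=45.7, B=67.4. -29/2·(1 − cos(π·0.6780)) = -22.1940 → s = 25.8060

25.8060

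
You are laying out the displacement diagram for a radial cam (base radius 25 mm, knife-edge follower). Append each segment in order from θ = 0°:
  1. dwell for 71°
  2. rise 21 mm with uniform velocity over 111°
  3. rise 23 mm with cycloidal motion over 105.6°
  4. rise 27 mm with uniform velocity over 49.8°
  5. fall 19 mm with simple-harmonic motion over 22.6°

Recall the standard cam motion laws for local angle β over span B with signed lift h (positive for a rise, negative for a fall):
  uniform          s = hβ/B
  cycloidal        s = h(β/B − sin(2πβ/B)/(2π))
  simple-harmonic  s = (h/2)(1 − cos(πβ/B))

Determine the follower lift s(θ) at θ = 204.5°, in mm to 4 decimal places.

seg 1 [0°–71°] dwell: s stays 0.0000
seg 2 [71°–182°] uniform, h=21: full span → s += 21 → s = 21.0000
seg 3 [182°–287.6°] cycloidal, h=23: θ=204.5° here. β=22.5, B=105.6. 23·(0.2131 − sin(2π·0.2131)/(2π)) = 1.3381 → s = 22.3381

22.3381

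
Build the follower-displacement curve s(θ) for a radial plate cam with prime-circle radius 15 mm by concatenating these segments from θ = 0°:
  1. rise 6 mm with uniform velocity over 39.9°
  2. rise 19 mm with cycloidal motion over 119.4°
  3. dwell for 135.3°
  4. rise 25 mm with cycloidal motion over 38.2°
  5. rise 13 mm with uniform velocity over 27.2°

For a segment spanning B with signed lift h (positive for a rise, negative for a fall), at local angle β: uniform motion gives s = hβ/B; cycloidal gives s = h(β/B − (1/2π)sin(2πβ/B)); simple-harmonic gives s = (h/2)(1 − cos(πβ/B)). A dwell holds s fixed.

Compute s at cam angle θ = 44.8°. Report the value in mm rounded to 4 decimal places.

seg 1 [0°–39.9°] uniform, h=6: full span → s += 6 → s = 6.0000
seg 2 [39.9°–159.3°] cycloidal, h=19: θ=44.8° here. β=4.9, B=119.4. 19·(0.0410 − sin(2π·0.0410)/(2π)) = 0.0086 → s = 6.0086

6.0086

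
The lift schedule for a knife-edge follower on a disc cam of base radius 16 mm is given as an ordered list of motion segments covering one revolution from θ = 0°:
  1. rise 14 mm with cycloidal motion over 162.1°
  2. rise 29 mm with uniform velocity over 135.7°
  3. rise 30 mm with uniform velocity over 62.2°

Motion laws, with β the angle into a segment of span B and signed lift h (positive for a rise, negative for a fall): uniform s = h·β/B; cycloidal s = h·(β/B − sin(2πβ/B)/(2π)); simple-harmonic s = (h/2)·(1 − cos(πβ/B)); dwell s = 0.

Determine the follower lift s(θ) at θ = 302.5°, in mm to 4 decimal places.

seg 1 [0°–162.1°] cycloidal, h=14: full span → s += 14 → s = 14.0000
seg 2 [162.1°–297.8°] uniform, h=29: full span → s += 29 → s = 43.0000
seg 3 [297.8°–360°] uniform, h=30: θ=302.5° here. β=4.7, B=62.2. 30·4.7/62.2 = 2.2669 → s = 45.2669

45.2669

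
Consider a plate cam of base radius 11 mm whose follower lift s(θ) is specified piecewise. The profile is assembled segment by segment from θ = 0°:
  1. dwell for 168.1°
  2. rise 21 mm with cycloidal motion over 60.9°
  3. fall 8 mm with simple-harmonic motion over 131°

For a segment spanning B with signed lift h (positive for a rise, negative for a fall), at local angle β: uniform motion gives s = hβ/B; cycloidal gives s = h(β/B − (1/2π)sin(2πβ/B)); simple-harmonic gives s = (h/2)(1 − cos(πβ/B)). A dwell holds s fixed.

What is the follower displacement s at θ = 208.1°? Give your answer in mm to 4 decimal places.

seg 1 [0°–168.1°] dwell: s stays 0.0000
seg 2 [168.1°–229°] cycloidal, h=21: θ=208.1° here. β=40, B=60.9. 21·(0.6568 − sin(2π·0.6568)/(2π)) = 16.5787 → s = 16.5787

16.5787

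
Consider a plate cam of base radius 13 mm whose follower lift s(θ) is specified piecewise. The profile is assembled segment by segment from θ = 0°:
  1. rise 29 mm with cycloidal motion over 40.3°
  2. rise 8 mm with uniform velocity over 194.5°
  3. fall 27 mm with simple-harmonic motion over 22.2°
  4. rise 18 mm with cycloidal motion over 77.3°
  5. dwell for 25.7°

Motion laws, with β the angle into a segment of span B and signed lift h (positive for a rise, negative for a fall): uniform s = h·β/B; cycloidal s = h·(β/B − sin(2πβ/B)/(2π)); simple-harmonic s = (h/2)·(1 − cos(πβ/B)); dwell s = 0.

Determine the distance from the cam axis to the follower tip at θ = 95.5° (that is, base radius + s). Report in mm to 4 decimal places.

seg 1 [0°–40.3°] cycloidal, h=29: full span → s += 29 → s = 29.0000
seg 2 [40.3°–234.8°] uniform, h=8: θ=95.5° here. β=55.2, B=194.5. 8·55.2/194.5 = 2.2704 → s = 31.2704
radial distance = base radius + s = 13 + 31.2704 = 44.2704

44.2704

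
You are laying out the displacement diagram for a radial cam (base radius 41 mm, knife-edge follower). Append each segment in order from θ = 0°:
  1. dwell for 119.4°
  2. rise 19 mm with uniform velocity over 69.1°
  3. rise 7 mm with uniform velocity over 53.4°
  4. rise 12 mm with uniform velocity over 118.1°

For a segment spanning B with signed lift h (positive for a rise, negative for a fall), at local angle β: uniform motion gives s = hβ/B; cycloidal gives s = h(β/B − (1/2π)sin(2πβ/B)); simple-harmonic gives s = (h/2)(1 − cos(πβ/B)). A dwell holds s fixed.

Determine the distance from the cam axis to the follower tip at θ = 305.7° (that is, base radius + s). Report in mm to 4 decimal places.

seg 1 [0°–119.4°] dwell: s stays 0.0000
seg 2 [119.4°–188.5°] uniform, h=19: full span → s += 19 → s = 19.0000
seg 3 [188.5°–241.9°] uniform, h=7: full span → s += 7 → s = 26.0000
seg 4 [241.9°–360°] uniform, h=12: θ=305.7° here. β=63.8, B=118.1. 12·63.8/118.1 = 6.4826 → s = 32.4826
radial distance = base radius + s = 41 + 32.4826 = 73.4826

73.4826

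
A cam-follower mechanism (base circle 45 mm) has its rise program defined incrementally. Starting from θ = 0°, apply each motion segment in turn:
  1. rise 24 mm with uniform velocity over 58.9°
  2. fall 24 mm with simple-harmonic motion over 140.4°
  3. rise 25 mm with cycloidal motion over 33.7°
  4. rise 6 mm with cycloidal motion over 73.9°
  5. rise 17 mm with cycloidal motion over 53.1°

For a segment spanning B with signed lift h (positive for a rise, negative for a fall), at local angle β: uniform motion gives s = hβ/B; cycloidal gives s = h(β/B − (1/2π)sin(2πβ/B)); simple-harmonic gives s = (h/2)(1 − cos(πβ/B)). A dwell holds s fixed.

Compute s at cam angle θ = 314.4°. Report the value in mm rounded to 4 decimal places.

seg 1 [0°–58.9°] uniform, h=24: full span → s += 24 → s = 24.0000
seg 2 [58.9°–199.3°] simple-harmonic, h=-24: full span → s += -24 → s = 0.0000
seg 3 [199.3°–233°] cycloidal, h=25: full span → s += 25 → s = 25.0000
seg 4 [233°–306.9°] cycloidal, h=6: full span → s += 6 → s = 31.0000
seg 5 [306.9°–360°] cycloidal, h=17: θ=314.4° here. β=7.5, B=53.1. 17·(0.1412 − sin(2π·0.1412)/(2π)) = 0.3030 → s = 31.3030

31.3030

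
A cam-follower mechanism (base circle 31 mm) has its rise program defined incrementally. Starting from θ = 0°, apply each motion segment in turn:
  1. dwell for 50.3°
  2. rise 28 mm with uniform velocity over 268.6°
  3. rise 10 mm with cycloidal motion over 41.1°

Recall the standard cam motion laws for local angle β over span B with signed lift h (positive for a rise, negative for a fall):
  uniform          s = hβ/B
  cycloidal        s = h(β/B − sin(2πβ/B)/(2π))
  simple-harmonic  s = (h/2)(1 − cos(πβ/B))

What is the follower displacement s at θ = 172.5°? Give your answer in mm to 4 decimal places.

seg 1 [0°–50.3°] dwell: s stays 0.0000
seg 2 [50.3°–318.9°] uniform, h=28: θ=172.5° here. β=122.2, B=268.6. 28·122.2/268.6 = 12.7386 → s = 12.7386

12.7386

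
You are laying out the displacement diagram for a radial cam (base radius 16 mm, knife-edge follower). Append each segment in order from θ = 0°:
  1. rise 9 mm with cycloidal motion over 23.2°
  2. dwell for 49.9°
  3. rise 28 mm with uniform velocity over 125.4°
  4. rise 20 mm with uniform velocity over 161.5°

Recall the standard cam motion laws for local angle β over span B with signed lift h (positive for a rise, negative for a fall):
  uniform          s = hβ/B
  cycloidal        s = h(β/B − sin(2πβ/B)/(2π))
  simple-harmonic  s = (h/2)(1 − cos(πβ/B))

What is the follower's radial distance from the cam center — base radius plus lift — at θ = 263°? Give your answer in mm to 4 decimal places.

seg 1 [0°–23.2°] cycloidal, h=9: full span → s += 9 → s = 9.0000
seg 2 [23.2°–73.1°] dwell: s stays 9.0000
seg 3 [73.1°–198.5°] uniform, h=28: full span → s += 28 → s = 37.0000
seg 4 [198.5°–360°] uniform, h=20: θ=263° here. β=64.5, B=161.5. 20·64.5/161.5 = 7.9876 → s = 44.9876
radial distance = base radius + s = 16 + 44.9876 = 60.9876

60.9876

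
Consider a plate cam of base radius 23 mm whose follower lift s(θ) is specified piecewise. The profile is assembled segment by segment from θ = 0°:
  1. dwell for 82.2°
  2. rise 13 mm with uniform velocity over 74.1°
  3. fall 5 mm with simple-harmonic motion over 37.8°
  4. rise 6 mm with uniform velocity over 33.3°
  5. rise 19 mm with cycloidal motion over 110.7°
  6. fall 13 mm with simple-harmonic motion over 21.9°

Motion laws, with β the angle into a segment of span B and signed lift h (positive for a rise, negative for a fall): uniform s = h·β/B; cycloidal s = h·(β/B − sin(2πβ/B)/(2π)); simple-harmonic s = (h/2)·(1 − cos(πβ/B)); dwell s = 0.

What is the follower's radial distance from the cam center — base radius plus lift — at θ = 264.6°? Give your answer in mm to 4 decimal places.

seg 1 [0°–82.2°] dwell: s stays 0.0000
seg 2 [82.2°–156.3°] uniform, h=13: full span → s += 13 → s = 13.0000
seg 3 [156.3°–194.1°] simple-harmonic, h=-5: full span → s += -5 → s = 8.0000
seg 4 [194.1°–227.4°] uniform, h=6: full span → s += 6 → s = 14.0000
seg 5 [227.4°–338.1°] cycloidal, h=19: θ=264.6° here. β=37.2, B=110.7. 19·(0.3360 − sin(2π·0.3360)/(2π)) = 3.7921 → s = 17.7921
radial distance = base radius + s = 23 + 17.7921 = 40.7921

40.7921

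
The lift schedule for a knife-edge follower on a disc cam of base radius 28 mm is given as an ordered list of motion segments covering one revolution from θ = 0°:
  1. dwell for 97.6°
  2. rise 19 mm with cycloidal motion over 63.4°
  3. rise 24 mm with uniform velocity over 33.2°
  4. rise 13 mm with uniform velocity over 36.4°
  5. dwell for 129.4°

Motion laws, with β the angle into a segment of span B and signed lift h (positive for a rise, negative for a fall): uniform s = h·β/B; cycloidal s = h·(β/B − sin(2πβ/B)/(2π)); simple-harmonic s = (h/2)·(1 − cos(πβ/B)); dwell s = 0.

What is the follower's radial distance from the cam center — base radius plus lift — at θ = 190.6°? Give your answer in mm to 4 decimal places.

seg 1 [0°–97.6°] dwell: s stays 0.0000
seg 2 [97.6°–161°] cycloidal, h=19: full span → s += 19 → s = 19.0000
seg 3 [161°–194.2°] uniform, h=24: θ=190.6° here. β=29.6, B=33.2. 24·29.6/33.2 = 21.3976 → s = 40.3976
radial distance = base radius + s = 28 + 40.3976 = 68.3976

68.3976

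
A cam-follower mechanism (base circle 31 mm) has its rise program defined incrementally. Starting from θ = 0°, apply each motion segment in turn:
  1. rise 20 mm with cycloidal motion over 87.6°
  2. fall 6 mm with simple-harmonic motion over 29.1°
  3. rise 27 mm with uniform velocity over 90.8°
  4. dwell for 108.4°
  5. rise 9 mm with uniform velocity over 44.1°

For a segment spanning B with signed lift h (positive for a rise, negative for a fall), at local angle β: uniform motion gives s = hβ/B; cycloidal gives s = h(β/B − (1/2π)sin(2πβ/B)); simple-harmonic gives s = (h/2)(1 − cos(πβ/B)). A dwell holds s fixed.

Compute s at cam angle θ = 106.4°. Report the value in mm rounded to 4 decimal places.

seg 1 [0°–87.6°] cycloidal, h=20: full span → s += 20 → s = 20.0000
seg 2 [87.6°–116.7°] simple-harmonic, h=-6: θ=106.4° here. β=18.8, B=29.1. -6/2·(1 − cos(π·0.6460)) = -4.3287 → s = 15.6713

15.6713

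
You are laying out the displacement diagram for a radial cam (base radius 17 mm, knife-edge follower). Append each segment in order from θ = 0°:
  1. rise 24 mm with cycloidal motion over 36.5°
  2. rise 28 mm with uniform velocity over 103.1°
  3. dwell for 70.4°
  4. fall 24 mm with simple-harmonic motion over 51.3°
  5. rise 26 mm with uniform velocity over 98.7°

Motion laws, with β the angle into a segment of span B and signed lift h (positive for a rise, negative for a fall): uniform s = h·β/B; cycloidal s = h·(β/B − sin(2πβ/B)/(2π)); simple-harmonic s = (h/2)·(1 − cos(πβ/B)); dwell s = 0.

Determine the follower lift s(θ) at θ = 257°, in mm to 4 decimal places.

seg 1 [0°–36.5°] cycloidal, h=24: full span → s += 24 → s = 24.0000
seg 2 [36.5°–139.6°] uniform, h=28: full span → s += 28 → s = 52.0000
seg 3 [139.6°–210°] dwell: s stays 52.0000
seg 4 [210°–261.3°] simple-harmonic, h=-24: θ=257° here. β=47, B=51.3. -24/2·(1 − cos(π·0.9162)) = -23.5863 → s = 28.4137

28.4137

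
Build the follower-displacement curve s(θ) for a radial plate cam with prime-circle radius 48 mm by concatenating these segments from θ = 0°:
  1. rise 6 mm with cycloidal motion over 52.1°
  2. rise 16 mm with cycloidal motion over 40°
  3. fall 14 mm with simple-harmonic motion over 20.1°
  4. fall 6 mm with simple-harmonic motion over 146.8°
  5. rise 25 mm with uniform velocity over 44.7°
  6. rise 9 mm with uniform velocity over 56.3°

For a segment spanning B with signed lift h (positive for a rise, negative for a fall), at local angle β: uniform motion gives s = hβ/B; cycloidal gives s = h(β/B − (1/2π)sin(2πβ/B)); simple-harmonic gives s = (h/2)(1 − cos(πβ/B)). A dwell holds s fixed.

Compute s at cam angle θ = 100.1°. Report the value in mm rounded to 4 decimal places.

seg 1 [0°–52.1°] cycloidal, h=6: full span → s += 6 → s = 6.0000
seg 2 [52.1°–92.1°] cycloidal, h=16: full span → s += 16 → s = 22.0000
seg 3 [92.1°–112.2°] simple-harmonic, h=-14: θ=100.1° here. β=8, B=20.1. -14/2·(1 − cos(π·0.3980)) = -4.7953 → s = 17.2047

17.2047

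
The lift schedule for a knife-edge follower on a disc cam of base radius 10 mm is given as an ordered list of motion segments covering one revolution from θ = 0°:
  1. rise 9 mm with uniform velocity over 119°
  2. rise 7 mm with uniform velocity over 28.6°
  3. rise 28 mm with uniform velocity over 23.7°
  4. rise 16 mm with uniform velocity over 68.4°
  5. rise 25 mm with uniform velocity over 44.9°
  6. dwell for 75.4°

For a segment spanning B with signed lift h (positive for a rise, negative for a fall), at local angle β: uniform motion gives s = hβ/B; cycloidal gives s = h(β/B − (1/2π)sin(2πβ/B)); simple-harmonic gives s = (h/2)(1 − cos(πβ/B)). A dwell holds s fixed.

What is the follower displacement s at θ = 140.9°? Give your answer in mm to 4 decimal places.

seg 1 [0°–119°] uniform, h=9: full span → s += 9 → s = 9.0000
seg 2 [119°–147.6°] uniform, h=7: θ=140.9° here. β=21.9, B=28.6. 7·21.9/28.6 = 5.3601 → s = 14.3601

14.3601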